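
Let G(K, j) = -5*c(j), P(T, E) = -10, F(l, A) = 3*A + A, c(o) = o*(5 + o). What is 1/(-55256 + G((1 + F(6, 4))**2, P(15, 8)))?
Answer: -1/55506 ≈ -1.8016e-5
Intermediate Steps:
F(l, A) = 4*A
G(K, j) = -5*j*(5 + j)
1/(-55256 + G((1 + F(6, 4))**2, P(15, 8))) = 1/(-55256 - 5*(-10)*(5 - 10)) = 1/(-55256 - 5*(-10)*(-5)) = 1/(-55256 - 250) = 1/(-55506) = -1/55506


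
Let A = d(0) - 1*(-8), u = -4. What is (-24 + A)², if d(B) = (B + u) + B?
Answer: 400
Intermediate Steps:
d(B) = -4 + 2*B (d(B) = (B - 4) + B = (-4 + B) + B = -4 + 2*B)
A = 4 (A = (-4 + 2*0) - 1*(-8) = (-4 + 0) + 8 = -4 + 8 = 4)
(-24 + A)² = (-24 + 4)² = (-20)² = 400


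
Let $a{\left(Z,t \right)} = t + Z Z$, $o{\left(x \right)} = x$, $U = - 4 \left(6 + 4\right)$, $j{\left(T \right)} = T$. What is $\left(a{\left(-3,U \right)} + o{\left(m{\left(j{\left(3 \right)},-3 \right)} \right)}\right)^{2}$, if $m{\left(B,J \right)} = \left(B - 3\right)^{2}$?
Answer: $961$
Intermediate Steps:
$U = -40$ ($U = \left(-4\right) 10 = -40$)
$m{\left(B,J \right)} = \left(-3 + B\right)^{2}$
$a{\left(Z,t \right)} = t + Z^{2}$
$\left(a{\left(-3,U \right)} + o{\left(m{\left(j{\left(3 \right)},-3 \right)} \right)}\right)^{2} = \left(\left(-40 + \left(-3\right)^{2}\right) + \left(-3 + 3\right)^{2}\right)^{2} = \left(\left(-40 + 9\right) + 0^{2}\right)^{2} = \left(-31 + 0\right)^{2} = \left(-31\right)^{2} = 961$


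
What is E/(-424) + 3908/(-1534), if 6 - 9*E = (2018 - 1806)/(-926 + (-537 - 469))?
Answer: -3603735529/1413679176 ≈ -2.5492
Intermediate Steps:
E = 2951/4347 (E = ⅔ - (2018 - 1806)/(9*(-926 + (-537 - 469))) = ⅔ - 212/(9*(-926 - 1006)) = ⅔ - 212/(9*(-1932)) = ⅔ - 212*(-1)/(9*1932) = ⅔ - ⅑*(-53/483) = ⅔ + 53/4347 = 2951/4347 ≈ 0.67886)
E/(-424) + 3908/(-1534) = (2951/4347)/(-424) + 3908/(-1534) = (2951/4347)*(-1/424) + 3908*(-1/1534) = -2951/1843128 - 1954/767 = -3603735529/1413679176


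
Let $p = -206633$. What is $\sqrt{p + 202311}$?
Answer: $i \sqrt{4322} \approx 65.742 i$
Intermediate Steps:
$\sqrt{p + 202311} = \sqrt{-206633 + 202311} = \sqrt{-4322} = i \sqrt{4322}$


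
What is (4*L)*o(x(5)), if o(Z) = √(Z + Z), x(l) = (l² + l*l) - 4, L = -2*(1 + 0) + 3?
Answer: 8*√23 ≈ 38.367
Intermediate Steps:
L = 1 (L = -2*1 + 3 = -2 + 3 = 1)
x(l) = -4 + 2*l² (x(l) = (l² + l²) - 4 = 2*l² - 4 = -4 + 2*l²)
o(Z) = √2*√Z (o(Z) = √(2*Z) = √2*√Z)
(4*L)*o(x(5)) = (4*1)*(√2*√(-4 + 2*5²)) = 4*(√2*√(-4 + 2*25)) = 4*(√2*√(-4 + 50)) = 4*(√2*√46) = 4*(2*√23) = 8*√23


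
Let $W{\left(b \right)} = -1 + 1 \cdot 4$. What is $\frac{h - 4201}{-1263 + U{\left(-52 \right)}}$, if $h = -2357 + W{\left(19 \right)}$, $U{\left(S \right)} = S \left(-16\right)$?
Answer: $\frac{6555}{431} \approx 15.209$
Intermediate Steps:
$U{\left(S \right)} = - 16 S$
$W{\left(b \right)} = 3$ ($W{\left(b \right)} = -1 + 4 = 3$)
$h = -2354$ ($h = -2357 + 3 = -2354$)
$\frac{h - 4201}{-1263 + U{\left(-52 \right)}} = \frac{-2354 - 4201}{-1263 - -832} = - \frac{6555}{-1263 + 832} = - \frac{6555}{-431} = \left(-6555\right) \left(- \frac{1}{431}\right) = \frac{6555}{431}$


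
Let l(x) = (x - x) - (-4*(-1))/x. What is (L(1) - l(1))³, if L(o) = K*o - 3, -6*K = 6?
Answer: 0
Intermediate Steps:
K = -1 (K = -⅙*6 = -1)
L(o) = -3 - o (L(o) = -o - 3 = -3 - o)
l(x) = -4/x (l(x) = 0 - 4/x = -4/x)
(L(1) - l(1))³ = ((-3 - 1*1) - (-4)/1)³ = ((-3 - 1) - (-4))³ = (-4 - 1*(-4))³ = (-4 + 4)³ = 0³ = 0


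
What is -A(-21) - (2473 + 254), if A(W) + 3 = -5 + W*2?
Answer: -2677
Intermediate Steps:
A(W) = -8 + 2*W (A(W) = -3 + (-5 + W*2) = -3 + (-5 + 2*W) = -8 + 2*W)
-A(-21) - (2473 + 254) = -(-8 + 2*(-21)) - (2473 + 254) = -(-8 - 42) - 1*2727 = -1*(-50) - 2727 = 50 - 2727 = -2677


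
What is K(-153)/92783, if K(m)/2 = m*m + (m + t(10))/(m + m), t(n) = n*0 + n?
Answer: 7163297/14195799 ≈ 0.50461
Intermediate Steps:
t(n) = n (t(n) = 0 + n = n)
K(m) = 2*m² + (10 + m)/m (K(m) = 2*(m*m + (m + 10)/(m + m)) = 2*(m² + (10 + m)/((2*m))) = 2*(m² + (10 + m)*(1/(2*m))) = 2*(m² + (10 + m)/(2*m)) = 2*m² + (10 + m)/m)
K(-153)/92783 = ((10 - 153 + 2*(-153)³)/(-153))/92783 = -(10 - 153 + 2*(-3581577))/153*(1/92783) = -(10 - 153 - 7163154)/153*(1/92783) = -1/153*(-7163297)*(1/92783) = (7163297/153)*(1/92783) = 7163297/14195799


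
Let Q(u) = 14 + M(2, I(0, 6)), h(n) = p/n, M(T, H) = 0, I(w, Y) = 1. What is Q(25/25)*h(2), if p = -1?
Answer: -7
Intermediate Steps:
h(n) = -1/n
Q(u) = 14 (Q(u) = 14 + 0 = 14)
Q(25/25)*h(2) = 14*(-1/2) = 14*(-1*½) = 14*(-½) = -7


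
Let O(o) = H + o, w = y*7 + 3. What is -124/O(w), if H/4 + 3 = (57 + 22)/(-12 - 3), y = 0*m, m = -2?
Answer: 1860/451 ≈ 4.1242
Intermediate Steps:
y = 0 (y = 0*(-2) = 0)
H = -496/15 (H = -12 + 4*((57 + 22)/(-12 - 3)) = -12 + 4*(79/(-15)) = -12 + 4*(79*(-1/15)) = -12 + 4*(-79/15) = -12 - 316/15 = -496/15 ≈ -33.067)
w = 3 (w = 0*7 + 3 = 0 + 3 = 3)
O(o) = -496/15 + o
-124/O(w) = -124/(-496/15 + 3) = -124/(-451/15) = -124*(-15/451) = 1860/451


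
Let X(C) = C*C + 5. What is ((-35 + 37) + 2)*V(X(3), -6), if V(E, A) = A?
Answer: -24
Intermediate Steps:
X(C) = 5 + C² (X(C) = C² + 5 = 5 + C²)
((-35 + 37) + 2)*V(X(3), -6) = ((-35 + 37) + 2)*(-6) = (2 + 2)*(-6) = 4*(-6) = -24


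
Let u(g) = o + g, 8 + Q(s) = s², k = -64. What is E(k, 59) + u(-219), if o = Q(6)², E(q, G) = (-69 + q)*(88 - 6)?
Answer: -10341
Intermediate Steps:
Q(s) = -8 + s²
E(q, G) = -5658 + 82*q (E(q, G) = (-69 + q)*82 = -5658 + 82*q)
o = 784 (o = (-8 + 6²)² = (-8 + 36)² = 28² = 784)
u(g) = 784 + g
E(k, 59) + u(-219) = (-5658 + 82*(-64)) + (784 - 219) = (-5658 - 5248) + 565 = -10906 + 565 = -10341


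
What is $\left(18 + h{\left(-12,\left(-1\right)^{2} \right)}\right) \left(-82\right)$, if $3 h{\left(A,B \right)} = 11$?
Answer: $- \frac{5330}{3} \approx -1776.7$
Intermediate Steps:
$h{\left(A,B \right)} = \frac{11}{3}$ ($h{\left(A,B \right)} = \frac{1}{3} \cdot 11 = \frac{11}{3}$)
$\left(18 + h{\left(-12,\left(-1\right)^{2} \right)}\right) \left(-82\right) = \left(18 + \frac{11}{3}\right) \left(-82\right) = \frac{65}{3} \left(-82\right) = - \frac{5330}{3}$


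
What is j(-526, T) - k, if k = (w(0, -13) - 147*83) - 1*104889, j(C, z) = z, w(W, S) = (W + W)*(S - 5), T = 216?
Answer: 117306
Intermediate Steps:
w(W, S) = 2*W*(-5 + S) (w(W, S) = (2*W)*(-5 + S) = 2*W*(-5 + S))
k = -117090 (k = (2*0*(-5 - 13) - 147*83) - 1*104889 = (2*0*(-18) - 12201) - 104889 = (0 - 12201) - 104889 = -12201 - 104889 = -117090)
j(-526, T) - k = 216 - 1*(-117090) = 216 + 117090 = 117306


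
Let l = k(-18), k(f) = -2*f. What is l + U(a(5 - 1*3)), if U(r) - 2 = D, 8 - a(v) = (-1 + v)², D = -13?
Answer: 25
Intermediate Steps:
a(v) = 8 - (-1 + v)²
U(r) = -11 (U(r) = 2 - 13 = -11)
l = 36 (l = -2*(-18) = 36)
l + U(a(5 - 1*3)) = 36 - 11 = 25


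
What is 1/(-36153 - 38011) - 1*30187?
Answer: -2238788669/74164 ≈ -30187.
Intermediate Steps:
1/(-36153 - 38011) - 1*30187 = 1/(-74164) - 30187 = -1/74164 - 30187 = -2238788669/74164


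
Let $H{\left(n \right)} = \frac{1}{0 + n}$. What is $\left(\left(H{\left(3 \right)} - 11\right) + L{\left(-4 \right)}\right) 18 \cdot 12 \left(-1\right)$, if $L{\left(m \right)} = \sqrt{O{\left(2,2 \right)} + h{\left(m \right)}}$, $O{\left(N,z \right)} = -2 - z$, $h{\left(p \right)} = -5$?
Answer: $2304 - 648 i \approx 2304.0 - 648.0 i$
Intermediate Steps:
$H{\left(n \right)} = \frac{1}{n}$
$L{\left(m \right)} = 3 i$ ($L{\left(m \right)} = \sqrt{\left(-2 - 2\right) - 5} = \sqrt{-4 - 5} = \sqrt{-9} = 3 i$)
$\left(\left(H{\left(3 \right)} - 11\right) + L{\left(-4 \right)}\right) 18 \cdot 12 \left(-1\right) = \left(\left(\frac{1}{3} - 11\right) + 3 i\right) 18 \cdot 12 \left(-1\right) = \left(\left(\frac{1}{3} - 11\right) + 3 i\right) 216 \left(-1\right) = \left(- \frac{32}{3} + 3 i\right) \left(-216\right) = 2304 - 648 i$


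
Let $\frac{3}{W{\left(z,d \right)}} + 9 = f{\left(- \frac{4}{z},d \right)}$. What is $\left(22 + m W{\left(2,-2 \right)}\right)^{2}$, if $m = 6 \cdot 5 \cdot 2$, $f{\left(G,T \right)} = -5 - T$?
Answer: $49$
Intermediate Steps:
$W{\left(z,d \right)} = \frac{3}{-14 - d}$ ($W{\left(z,d \right)} = \frac{3}{-9 - \left(5 + d\right)} = \frac{3}{-14 - d}$)
$m = 60$ ($m = 30 \cdot 2 = 60$)
$\left(22 + m W{\left(2,-2 \right)}\right)^{2} = \left(22 + 60 \left(- \frac{3}{14 - 2}\right)\right)^{2} = \left(22 + 60 \left(- \frac{3}{12}\right)\right)^{2} = \left(22 + 60 \left(\left(-3\right) \frac{1}{12}\right)\right)^{2} = \left(22 + 60 \left(- \frac{1}{4}\right)\right)^{2} = \left(22 - 15\right)^{2} = 7^{2} = 49$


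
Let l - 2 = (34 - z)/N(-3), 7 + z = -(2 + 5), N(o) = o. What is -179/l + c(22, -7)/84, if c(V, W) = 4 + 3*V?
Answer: 286/21 ≈ 13.619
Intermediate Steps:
z = -14 (z = -7 - (2 + 5) = -7 - 1*7 = -7 - 7 = -14)
l = -14 (l = 2 + (34 - 1*(-14))/(-3) = 2 + (34 + 14)*(-⅓) = 2 + 48*(-⅓) = 2 - 16 = -14)
-179/l + c(22, -7)/84 = -179/(-14) + (4 + 3*22)/84 = -179*(-1/14) + (4 + 66)*(1/84) = 179/14 + 70*(1/84) = 179/14 + ⅚ = 286/21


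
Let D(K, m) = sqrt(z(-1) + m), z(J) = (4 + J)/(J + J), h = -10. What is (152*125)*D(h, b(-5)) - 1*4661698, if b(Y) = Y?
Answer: -4661698 + 9500*I*sqrt(26) ≈ -4.6617e+6 + 48441.0*I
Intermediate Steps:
z(J) = (4 + J)/(2*J) (z(J) = (4 + J)/((2*J)) = (4 + J)*(1/(2*J)) = (4 + J)/(2*J))
D(K, m) = sqrt(-3/2 + m) (D(K, m) = sqrt((1/2)*(4 - 1)/(-1) + m) = sqrt((1/2)*(-1)*3 + m) = sqrt(-3/2 + m))
(152*125)*D(h, b(-5)) - 1*4661698 = (152*125)*(sqrt(-6 + 4*(-5))/2) - 1*4661698 = 19000*(sqrt(-6 - 20)/2) - 4661698 = 19000*(sqrt(-26)/2) - 4661698 = 19000*((I*sqrt(26))/2) - 4661698 = 19000*(I*sqrt(26)/2) - 4661698 = 9500*I*sqrt(26) - 4661698 = -4661698 + 9500*I*sqrt(26)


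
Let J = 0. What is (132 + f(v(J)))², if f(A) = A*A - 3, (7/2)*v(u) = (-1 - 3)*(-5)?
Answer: 62742241/2401 ≈ 26132.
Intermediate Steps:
v(u) = 40/7 (v(u) = 2*((-1 - 3)*(-5))/7 = 2*(-4*(-5))/7 = (2/7)*20 = 40/7)
f(A) = -3 + A² (f(A) = A² - 3 = -3 + A²)
(132 + f(v(J)))² = (132 + (-3 + (40/7)²))² = (132 + (-3 + 1600/49))² = (132 + 1453/49)² = (7921/49)² = 62742241/2401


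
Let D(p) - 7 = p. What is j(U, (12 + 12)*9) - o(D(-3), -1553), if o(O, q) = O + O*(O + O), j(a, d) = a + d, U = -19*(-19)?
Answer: 541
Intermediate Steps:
D(p) = 7 + p
U = 361
o(O, q) = O + 2*O**2 (o(O, q) = O + O*(2*O) = O + 2*O**2)
j(U, (12 + 12)*9) - o(D(-3), -1553) = (361 + (12 + 12)*9) - (7 - 3)*(1 + 2*(7 - 3)) = (361 + 24*9) - 4*(1 + 2*4) = (361 + 216) - 4*(1 + 8) = 577 - 4*9 = 577 - 1*36 = 577 - 36 = 541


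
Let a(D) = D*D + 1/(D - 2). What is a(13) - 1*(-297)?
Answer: 5127/11 ≈ 466.09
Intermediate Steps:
a(D) = D² + 1/(-2 + D)
a(13) - 1*(-297) = (1 + 13³ - 2*13²)/(-2 + 13) - 1*(-297) = (1 + 2197 - 2*169)/11 + 297 = (1 + 2197 - 338)/11 + 297 = (1/11)*1860 + 297 = 1860/11 + 297 = 5127/11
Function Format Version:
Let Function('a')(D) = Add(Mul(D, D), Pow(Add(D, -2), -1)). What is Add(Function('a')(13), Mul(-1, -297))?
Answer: Rational(5127, 11) ≈ 466.09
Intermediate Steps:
Function('a')(D) = Add(Pow(D, 2), Pow(Add(-2, D), -1))
Add(Function('a')(13), Mul(-1, -297)) = Add(Mul(Pow(Add(-2, 13), -1), Add(1, Pow(13, 3), Mul(-2, Pow(13, 2)))), Mul(-1, -297)) = Add(Mul(Pow(11, -1), Add(1, 2197, Mul(-2, 169))), 297) = Add(Mul(Rational(1, 11), Add(1, 2197, -338)), 297) = Add(Mul(Rational(1, 11), 1860), 297) = Add(Rational(1860, 11), 297) = Rational(5127, 11)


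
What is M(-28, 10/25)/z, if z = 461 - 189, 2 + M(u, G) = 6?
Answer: 1/68 ≈ 0.014706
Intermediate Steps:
M(u, G) = 4 (M(u, G) = -2 + 6 = 4)
z = 272
M(-28, 10/25)/z = 4/272 = 4*(1/272) = 1/68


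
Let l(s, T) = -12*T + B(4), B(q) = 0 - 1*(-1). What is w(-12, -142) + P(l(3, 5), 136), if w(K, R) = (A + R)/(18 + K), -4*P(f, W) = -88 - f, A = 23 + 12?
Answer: -127/12 ≈ -10.583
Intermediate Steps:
B(q) = 1 (B(q) = 0 + 1 = 1)
A = 35
l(s, T) = 1 - 12*T (l(s, T) = -12*T + 1 = 1 - 12*T)
P(f, W) = 22 + f/4 (P(f, W) = -(-88 - f)/4 = 22 + f/4)
w(K, R) = (35 + R)/(18 + K)
w(-12, -142) + P(l(3, 5), 136) = (35 - 142)/(18 - 12) + (22 + (1 - 12*5)/4) = -107/6 + (22 + (1 - 60)/4) = (⅙)*(-107) + (22 + (¼)*(-59)) = -107/6 + (22 - 59/4) = -107/6 + 29/4 = -127/12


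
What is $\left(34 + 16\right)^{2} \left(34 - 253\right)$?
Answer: $-547500$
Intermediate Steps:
$\left(34 + 16\right)^{2} \left(34 - 253\right) = 50^{2} \left(34 - 253\right) = 2500 \left(-219\right) = -547500$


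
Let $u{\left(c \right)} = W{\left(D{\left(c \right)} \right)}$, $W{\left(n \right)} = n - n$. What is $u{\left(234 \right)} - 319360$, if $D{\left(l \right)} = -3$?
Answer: $-319360$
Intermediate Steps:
$W{\left(n \right)} = 0$
$u{\left(c \right)} = 0$
$u{\left(234 \right)} - 319360 = 0 - 319360 = -319360$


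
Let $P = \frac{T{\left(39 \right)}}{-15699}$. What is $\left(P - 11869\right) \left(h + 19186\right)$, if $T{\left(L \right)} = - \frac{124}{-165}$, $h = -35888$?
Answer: $\frac{513497749563778}{2590335} \approx 1.9824 \cdot 10^{8}$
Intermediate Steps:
$T{\left(L \right)} = \frac{124}{165}$ ($T{\left(L \right)} = \left(-124\right) \left(- \frac{1}{165}\right) = \frac{124}{165}$)
$P = - \frac{124}{2590335}$ ($P = \frac{124}{165 \left(-15699\right)} = \frac{124}{165} \left(- \frac{1}{15699}\right) = - \frac{124}{2590335} \approx -4.787 \cdot 10^{-5}$)
$\left(P - 11869\right) \left(h + 19186\right) = \left(- \frac{124}{2590335} - 11869\right) \left(-35888 + 19186\right) = \left(- \frac{30744686239}{2590335}\right) \left(-16702\right) = \frac{513497749563778}{2590335}$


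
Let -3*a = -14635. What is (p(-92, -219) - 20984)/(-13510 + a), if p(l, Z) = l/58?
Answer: 1825746/750955 ≈ 2.4312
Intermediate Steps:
a = 14635/3 (a = -⅓*(-14635) = 14635/3 ≈ 4878.3)
p(l, Z) = l/58 (p(l, Z) = l*(1/58) = l/58)
(p(-92, -219) - 20984)/(-13510 + a) = ((1/58)*(-92) - 20984)/(-13510 + 14635/3) = (-46/29 - 20984)/(-25895/3) = -608582/29*(-3/25895) = 1825746/750955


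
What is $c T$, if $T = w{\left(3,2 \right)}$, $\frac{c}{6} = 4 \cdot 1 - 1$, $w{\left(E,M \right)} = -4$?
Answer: $-72$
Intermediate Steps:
$c = 18$ ($c = 6 \left(4 \cdot 1 - 1\right) = 6 \left(4 - 1\right) = 6 \cdot 3 = 18$)
$T = -4$
$c T = 18 \left(-4\right) = -72$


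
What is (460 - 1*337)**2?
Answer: 15129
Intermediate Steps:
(460 - 1*337)**2 = (460 - 337)**2 = 123**2 = 15129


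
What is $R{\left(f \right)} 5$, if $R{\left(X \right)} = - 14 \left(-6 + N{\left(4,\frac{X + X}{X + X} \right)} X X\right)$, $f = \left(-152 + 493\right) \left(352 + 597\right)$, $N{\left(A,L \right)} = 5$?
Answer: $-36652974707930$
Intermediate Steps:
$f = 323609$ ($f = 341 \cdot 949 = 323609$)
$R{\left(X \right)} = 84 - 70 X^{2}$ ($R{\left(X \right)} = - 14 \left(-6 + 5 X X\right) = - 14 \left(-6 + 5 X^{2}\right) = 84 - 70 X^{2}$)
$R{\left(f \right)} 5 = \left(84 - 70 \cdot 323609^{2}\right) 5 = \left(84 - 7330594941670\right) 5 = \left(-7330594941586\right) 5 = -36652974707930$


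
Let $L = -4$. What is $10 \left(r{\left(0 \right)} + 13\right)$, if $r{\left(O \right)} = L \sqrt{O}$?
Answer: $130$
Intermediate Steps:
$r{\left(O \right)} = - 4 \sqrt{O}$
$10 \left(r{\left(0 \right)} + 13\right) = 10 \left(- 4 \sqrt{0} + 13\right) = 10 \left(\left(-4\right) 0 + 13\right) = 10 \left(0 + 13\right) = 10 \cdot 13 = 130$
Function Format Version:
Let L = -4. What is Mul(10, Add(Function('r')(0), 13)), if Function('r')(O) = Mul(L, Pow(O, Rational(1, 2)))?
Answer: 130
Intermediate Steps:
Function('r')(O) = Mul(-4, Pow(O, Rational(1, 2)))
Mul(10, Add(Function('r')(0), 13)) = Mul(10, Add(Mul(-4, Pow(0, Rational(1, 2))), 13)) = Mul(10, Add(Mul(-4, 0), 13)) = Mul(10, Add(0, 13)) = Mul(10, 13) = 130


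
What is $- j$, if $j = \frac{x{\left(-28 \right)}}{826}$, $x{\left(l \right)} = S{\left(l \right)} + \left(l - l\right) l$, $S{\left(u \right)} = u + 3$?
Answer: $\frac{25}{826} \approx 0.030266$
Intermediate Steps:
$S{\left(u \right)} = 3 + u$
$x{\left(l \right)} = 3 + l$ ($x{\left(l \right)} = \left(3 + l\right) + \left(l - l\right) l = \left(3 + l\right) + 0 l = \left(3 + l\right) + 0 = 3 + l$)
$j = - \frac{25}{826}$ ($j = \frac{3 - 28}{826} = \left(-25\right) \frac{1}{826} = - \frac{25}{826} \approx -0.030266$)
$- j = \left(-1\right) \left(- \frac{25}{826}\right) = \frac{25}{826}$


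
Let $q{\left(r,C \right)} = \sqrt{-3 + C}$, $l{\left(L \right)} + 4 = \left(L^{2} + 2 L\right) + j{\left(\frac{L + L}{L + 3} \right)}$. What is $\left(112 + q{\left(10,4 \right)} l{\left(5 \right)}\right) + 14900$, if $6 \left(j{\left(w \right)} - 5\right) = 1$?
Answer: $\frac{90289}{6} \approx 15048.0$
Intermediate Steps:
$j{\left(w \right)} = \frac{31}{6}$ ($j{\left(w \right)} = 5 + \frac{1}{6} \cdot 1 = 5 + \frac{1}{6} = \frac{31}{6}$)
$l{\left(L \right)} = \frac{7}{6} + L^{2} + 2 L$ ($l{\left(L \right)} = -4 + \left(\left(L^{2} + 2 L\right) + \frac{31}{6}\right) = -4 + \left(\frac{31}{6} + L^{2} + 2 L\right) = \frac{7}{6} + L^{2} + 2 L$)
$\left(112 + q{\left(10,4 \right)} l{\left(5 \right)}\right) + 14900 = \left(112 + \sqrt{-3 + 4} \left(\frac{7}{6} + 5^{2} + 2 \cdot 5\right)\right) + 14900 = \left(112 + \sqrt{1} \left(\frac{7}{6} + 25 + 10\right)\right) + 14900 = \left(112 + 1 \cdot \frac{217}{6}\right) + 14900 = \left(112 + \frac{217}{6}\right) + 14900 = \frac{889}{6} + 14900 = \frac{90289}{6}$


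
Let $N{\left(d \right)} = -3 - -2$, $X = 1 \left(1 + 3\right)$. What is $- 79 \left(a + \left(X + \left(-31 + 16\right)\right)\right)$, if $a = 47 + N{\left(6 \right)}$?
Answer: $-2765$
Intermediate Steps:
$X = 4$ ($X = 1 \cdot 4 = 4$)
$N{\left(d \right)} = -1$ ($N{\left(d \right)} = -3 + 2 = -1$)
$a = 46$ ($a = 47 - 1 = 46$)
$- 79 \left(a + \left(X + \left(-31 + 16\right)\right)\right) = - 79 \left(46 + \left(4 + \left(-31 + 16\right)\right)\right) = - 79 \left(46 + \left(4 - 15\right)\right) = - 79 \left(46 - 11\right) = \left(-79\right) 35 = -2765$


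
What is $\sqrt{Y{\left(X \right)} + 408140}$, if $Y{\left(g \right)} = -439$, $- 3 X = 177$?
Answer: $\sqrt{407701} \approx 638.51$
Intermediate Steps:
$X = -59$ ($X = \left(- \frac{1}{3}\right) 177 = -59$)
$\sqrt{Y{\left(X \right)} + 408140} = \sqrt{-439 + 408140} = \sqrt{407701}$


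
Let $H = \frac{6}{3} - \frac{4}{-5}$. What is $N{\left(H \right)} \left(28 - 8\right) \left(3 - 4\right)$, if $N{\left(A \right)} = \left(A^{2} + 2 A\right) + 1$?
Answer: $- \frac{1444}{5} \approx -288.8$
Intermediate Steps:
$H = \frac{14}{5}$ ($H = 6 \cdot \frac{1}{3} - - \frac{4}{5} = 2 + \frac{4}{5} = \frac{14}{5} \approx 2.8$)
$N{\left(A \right)} = 1 + A^{2} + 2 A$
$N{\left(H \right)} \left(28 - 8\right) \left(3 - 4\right) = \left(1 + \left(\frac{14}{5}\right)^{2} + 2 \cdot \frac{14}{5}\right) \left(28 - 8\right) \left(3 - 4\right) = \left(1 + \frac{196}{25} + \frac{28}{5}\right) 20 \left(-1\right) = \frac{361}{25} \left(-20\right) = - \frac{1444}{5}$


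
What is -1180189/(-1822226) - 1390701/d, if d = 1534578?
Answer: -60256620432/233028994219 ≈ -0.25858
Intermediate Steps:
-1180189/(-1822226) - 1390701/d = -1180189/(-1822226) - 1390701/1534578 = -1180189*(-1/1822226) - 1390701*1/1534578 = 1180189/1822226 - 463567/511526 = -60256620432/233028994219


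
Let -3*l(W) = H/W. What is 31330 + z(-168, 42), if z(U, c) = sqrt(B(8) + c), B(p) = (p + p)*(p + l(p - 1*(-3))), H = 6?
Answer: 31330 + sqrt(20218)/11 ≈ 31343.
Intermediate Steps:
l(W) = -2/W
B(p) = 2*p*(p - 2/(3 + p)) (B(p) = (p + p)*(p - 2/(p - 1*(-3))) = (2*p)*(p - 2/(p + 3)) = (2*p)*(p - 2/(3 + p)) = 2*p*(p - 2/(3 + p)))
z(U, c) = sqrt(1376/11 + c) (z(U, c) = sqrt(2*8*(-2 + 8*(3 + 8))/(3 + 8) + c) = sqrt(2*8*(-2 + 8*11)/11 + c) = sqrt(2*8*(1/11)*(-2 + 88) + c) = sqrt(2*8*(1/11)*86 + c) = sqrt(1376/11 + c))
31330 + z(-168, 42) = 31330 + sqrt(15136 + 121*42)/11 = 31330 + sqrt(15136 + 5082)/11 = 31330 + sqrt(20218)/11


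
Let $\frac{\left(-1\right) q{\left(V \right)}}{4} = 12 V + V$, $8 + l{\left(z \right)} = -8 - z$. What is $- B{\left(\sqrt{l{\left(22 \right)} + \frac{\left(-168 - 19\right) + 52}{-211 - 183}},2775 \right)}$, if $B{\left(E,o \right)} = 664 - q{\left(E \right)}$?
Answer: $-664 - \frac{26 i \sqrt{5845778}}{197} \approx -664.0 - 319.1 i$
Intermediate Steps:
$l{\left(z \right)} = -16 - z$ ($l{\left(z \right)} = -8 - \left(8 + z\right) = -16 - z$)
$q{\left(V \right)} = - 52 V$ ($q{\left(V \right)} = - 4 \left(12 V + V\right) = - 4 \cdot 13 V = - 52 V$)
$B{\left(E,o \right)} = 664 + 52 E$ ($B{\left(E,o \right)} = 664 - - 52 E = 664 + 52 E$)
$- B{\left(\sqrt{l{\left(22 \right)} + \frac{\left(-168 - 19\right) + 52}{-211 - 183}},2775 \right)} = - (664 + 52 \sqrt{\left(-16 - 22\right) + \frac{\left(-168 - 19\right) + 52}{-211 - 183}}) = - (664 + 52 \sqrt{\left(-16 - 22\right) + \frac{-187 + 52}{-394}}) = - (664 + 52 \sqrt{-38 - - \frac{135}{394}}) = - (664 + 52 \sqrt{-38 + \frac{135}{394}}) = - (664 + 52 \sqrt{- \frac{14837}{394}}) = - (664 + 52 \frac{i \sqrt{5845778}}{394}) = - (664 + \frac{26 i \sqrt{5845778}}{197}) = -664 - \frac{26 i \sqrt{5845778}}{197}$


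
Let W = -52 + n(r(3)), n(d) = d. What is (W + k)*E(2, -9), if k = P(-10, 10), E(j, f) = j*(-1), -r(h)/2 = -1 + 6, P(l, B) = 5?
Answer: 114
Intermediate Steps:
r(h) = -10 (r(h) = -2*(-1 + 6) = -2*5 = -10)
E(j, f) = -j
W = -62 (W = -52 - 10 = -62)
k = 5
(W + k)*E(2, -9) = (-62 + 5)*(-1*2) = -57*(-2) = 114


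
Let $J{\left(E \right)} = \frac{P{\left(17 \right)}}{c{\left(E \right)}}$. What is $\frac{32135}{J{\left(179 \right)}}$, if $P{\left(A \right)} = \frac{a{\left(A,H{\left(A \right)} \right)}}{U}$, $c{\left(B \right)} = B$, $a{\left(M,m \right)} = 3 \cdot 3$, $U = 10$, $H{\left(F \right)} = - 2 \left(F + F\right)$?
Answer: $\frac{57521650}{9} \approx 6.3913 \cdot 10^{6}$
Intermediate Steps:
$H{\left(F \right)} = - 4 F$ ($H{\left(F \right)} = - 2 \cdot 2 F = - 4 F$)
$a{\left(M,m \right)} = 9$
$P{\left(A \right)} = \frac{9}{10}$
$J{\left(E \right)} = \frac{9}{10 E}$
$\frac{32135}{J{\left(179 \right)}} = \frac{32135}{\frac{9}{10} \cdot \frac{1}{179}} = \frac{32135}{\frac{9}{1790}} = 32135 \cdot \frac{1790}{9} = \frac{57521650}{9}$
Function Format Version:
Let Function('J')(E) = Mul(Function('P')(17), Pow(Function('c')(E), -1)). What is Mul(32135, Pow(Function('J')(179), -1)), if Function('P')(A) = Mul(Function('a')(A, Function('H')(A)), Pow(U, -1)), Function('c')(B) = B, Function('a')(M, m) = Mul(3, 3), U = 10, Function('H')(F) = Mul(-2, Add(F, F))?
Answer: Rational(57521650, 9) ≈ 6.3913e+6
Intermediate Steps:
Function('H')(F) = Mul(-4, F) (Function('H')(F) = Mul(-2, Mul(2, F)) = Mul(-4, F))
Function('a')(M, m) = 9
Function('P')(A) = Rational(9, 10) (Function('P')(A) = Mul(9, Pow(10, -1)) = Mul(9, Rational(1, 10)) = Rational(9, 10))
Function('J')(E) = Mul(Rational(9, 10), Pow(E, -1))
Mul(32135, Pow(Function('J')(179), -1)) = Mul(32135, Pow(Mul(Rational(9, 10), Pow(179, -1)), -1)) = Mul(32135, Pow(Mul(Rational(9, 10), Rational(1, 179)), -1)) = Mul(32135, Pow(Rational(9, 1790), -1)) = Mul(32135, Rational(1790, 9)) = Rational(57521650, 9)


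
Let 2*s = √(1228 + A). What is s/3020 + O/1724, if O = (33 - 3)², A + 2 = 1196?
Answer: 225/431 + √2422/6040 ≈ 0.53019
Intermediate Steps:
A = 1194 (A = -2 + 1196 = 1194)
O = 900 (O = 30² = 900)
s = √2422/2 (s = √(1228 + 1194)/2 = √2422/2 ≈ 24.607)
s/3020 + O/1724 = (√2422/2)/3020 + 900/1724 = (√2422/2)*(1/3020) + 900*(1/1724) = √2422/6040 + 225/431 = 225/431 + √2422/6040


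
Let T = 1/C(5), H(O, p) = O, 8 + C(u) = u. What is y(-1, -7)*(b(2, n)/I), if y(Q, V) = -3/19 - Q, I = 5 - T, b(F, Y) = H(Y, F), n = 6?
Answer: 18/19 ≈ 0.94737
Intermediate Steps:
C(u) = -8 + u
b(F, Y) = Y
T = -⅓ (T = 1/(-8 + 5) = 1/(-3) = -⅓ ≈ -0.33333)
I = 16/3 (I = 5 - 1*(-⅓) = 5 + ⅓ = 16/3 ≈ 5.3333)
y(Q, V) = -3/19 - Q (y(Q, V) = -3*1/19 - Q = -3/19 - Q)
y(-1, -7)*(b(2, n)/I) = (-3/19 - 1*(-1))*(6/(16/3)) = (-3/19 + 1)*(6*(3/16)) = (16/19)*(9/8) = 18/19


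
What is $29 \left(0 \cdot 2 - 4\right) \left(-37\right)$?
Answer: $4292$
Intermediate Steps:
$29 \left(0 \cdot 2 - 4\right) \left(-37\right) = 29 \left(0 - 4\right) \left(-37\right) = 29 \left(-4\right) \left(-37\right) = \left(-116\right) \left(-37\right) = 4292$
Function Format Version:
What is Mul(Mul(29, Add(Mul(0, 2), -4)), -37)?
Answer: 4292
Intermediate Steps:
Mul(Mul(29, Add(Mul(0, 2), -4)), -37) = Mul(Mul(29, Add(0, -4)), -37) = Mul(Mul(29, -4), -37) = Mul(-116, -37) = 4292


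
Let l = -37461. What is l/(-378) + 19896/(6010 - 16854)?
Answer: 33225533/341586 ≈ 97.268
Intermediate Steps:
l/(-378) + 19896/(6010 - 16854) = -37461/(-378) + 19896/(6010 - 16854) = -37461*(-1/378) + 19896/(-10844) = 12487/126 + 19896*(-1/10844) = 12487/126 - 4974/2711 = 33225533/341586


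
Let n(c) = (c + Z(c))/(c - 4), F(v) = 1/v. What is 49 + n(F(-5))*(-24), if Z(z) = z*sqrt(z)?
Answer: 335/7 - 8*I*sqrt(5)/35 ≈ 47.857 - 0.5111*I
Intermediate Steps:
Z(z) = z**(3/2)
n(c) = (c + c**(3/2))/(-4 + c) (n(c) = (c + c**(3/2))/(c - 4) = (c + c**(3/2))/(-4 + c))
49 + n(F(-5))*(-24) = 49 + ((1/(-5) + (1/(-5))**(3/2))/(-4 + 1/(-5)))*(-24) = 49 + ((-1/5 + (-1/5)**(3/2))/(-4 - 1/5))*(-24) = 49 + ((-1/5 - I*sqrt(5)/25)/(-21/5))*(-24) = 49 - 5*(-1/5 - I*sqrt(5)/25)/21*(-24) = 49 + (1/21 + I*sqrt(5)/105)*(-24) = 49 + (-8/7 - 8*I*sqrt(5)/35) = 335/7 - 8*I*sqrt(5)/35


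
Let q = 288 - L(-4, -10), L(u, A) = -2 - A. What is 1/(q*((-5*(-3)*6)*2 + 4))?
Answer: 1/51520 ≈ 1.9410e-5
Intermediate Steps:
q = 280 (q = 288 - (-2 - 1*(-10)) = 288 - (-2 + 10) = 288 - 1*8 = 288 - 8 = 280)
1/(q*((-5*(-3)*6)*2 + 4)) = 1/(280*((-5*(-3)*6)*2 + 4)) = 1/(280*((15*6)*2 + 4)) = 1/(280*(90*2 + 4)) = 1/(280*(180 + 4)) = 1/(280*184) = 1/51520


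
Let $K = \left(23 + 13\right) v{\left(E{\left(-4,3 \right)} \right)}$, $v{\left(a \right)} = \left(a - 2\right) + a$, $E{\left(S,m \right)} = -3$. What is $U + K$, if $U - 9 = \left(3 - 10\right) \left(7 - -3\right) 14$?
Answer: $-1259$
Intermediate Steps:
$v{\left(a \right)} = -2 + 2 a$ ($v{\left(a \right)} = \left(-2 + a\right) + a = -2 + 2 a$)
$K = -288$ ($K = \left(23 + 13\right) \left(-2 + 2 \left(-3\right)\right) = 36 \left(-2 - 6\right) = 36 \left(-8\right) = -288$)
$U = -971$ ($U = 9 + \left(3 - 10\right) \left(7 - -3\right) 14 = 9 + \left(3 - 10\right) \left(7 + 3\right) 14 = 9 + \left(-7\right) 10 \cdot 14 = 9 - 980 = -971$)
$U + K = -971 - 288 = -1259$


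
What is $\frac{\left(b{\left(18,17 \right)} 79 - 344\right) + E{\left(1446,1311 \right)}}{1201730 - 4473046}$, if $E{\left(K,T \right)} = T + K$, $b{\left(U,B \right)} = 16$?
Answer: $- \frac{3677}{3271316} \approx -0.001124$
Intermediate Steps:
$E{\left(K,T \right)} = K + T$
$\frac{\left(b{\left(18,17 \right)} 79 - 344\right) + E{\left(1446,1311 \right)}}{1201730 - 4473046} = \frac{\left(16 \cdot 79 - 344\right) + \left(1446 + 1311\right)}{1201730 - 4473046} = \frac{\left(1264 - 344\right) + 2757}{-3271316} = \left(920 + 2757\right) \left(- \frac{1}{3271316}\right) = 3677 \left(- \frac{1}{3271316}\right) = - \frac{3677}{3271316}$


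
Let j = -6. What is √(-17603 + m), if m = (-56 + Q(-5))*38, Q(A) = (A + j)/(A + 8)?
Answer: I*√178833/3 ≈ 140.96*I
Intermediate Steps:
Q(A) = (-6 + A)/(8 + A) (Q(A) = (A - 6)/(A + 8) = (-6 + A)/(8 + A))
m = -6802/3 (m = (-56 + (-6 - 5)/(8 - 5))*38 = (-56 - 11/3)*38 = -179/3*38 = -6802/3 ≈ -2267.3)
√(-17603 + m) = √(-17603 - 6802/3) = √(-59611/3) = I*√178833/3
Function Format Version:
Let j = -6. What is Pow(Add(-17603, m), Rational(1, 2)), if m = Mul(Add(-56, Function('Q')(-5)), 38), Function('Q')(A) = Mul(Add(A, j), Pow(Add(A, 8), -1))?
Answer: Mul(Rational(1, 3), I, Pow(178833, Rational(1, 2))) ≈ Mul(140.96, I)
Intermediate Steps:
Function('Q')(A) = Mul(Pow(Add(8, A), -1), Add(-6, A)) (Function('Q')(A) = Mul(Add(A, -6), Pow(Add(A, 8), -1)) = Mul(Add(-6, A), Pow(Add(8, A), -1)) = Mul(Pow(Add(8, A), -1), Add(-6, A)))
m = Rational(-6802, 3) (m = Mul(Add(-56, Mul(Pow(Add(8, -5), -1), Add(-6, -5))), 38) = Mul(Add(-56, Mul(Pow(3, -1), -11)), 38) = Mul(Add(-56, Mul(Rational(1, 3), -11)), 38) = Mul(Add(-56, Rational(-11, 3)), 38) = Mul(Rational(-179, 3), 38) = Rational(-6802, 3) ≈ -2267.3)
Pow(Add(-17603, m), Rational(1, 2)) = Pow(Add(-17603, Rational(-6802, 3)), Rational(1, 2)) = Pow(Rational(-59611, 3), Rational(1, 2)) = Mul(Rational(1, 3), I, Pow(178833, Rational(1, 2)))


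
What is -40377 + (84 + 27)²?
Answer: -28056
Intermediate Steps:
-40377 + (84 + 27)² = -40377 + 111² = -40377 + 12321 = -28056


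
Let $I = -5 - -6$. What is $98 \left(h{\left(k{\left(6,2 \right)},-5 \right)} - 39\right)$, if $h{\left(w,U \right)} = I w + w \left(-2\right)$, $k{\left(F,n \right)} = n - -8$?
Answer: $-4802$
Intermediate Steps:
$k{\left(F,n \right)} = 8 + n$ ($k{\left(F,n \right)} = n + 8 = 8 + n$)
$I = 1$ ($I = -5 + 6 = 1$)
$h{\left(w,U \right)} = - w$ ($h{\left(w,U \right)} = 1 w + w \left(-2\right) = w - 2 w = - w$)
$98 \left(h{\left(k{\left(6,2 \right)},-5 \right)} - 39\right) = 98 \left(- (8 + 2) - 39\right) = 98 \left(\left(-1\right) 10 - 39\right) = 98 \left(-10 - 39\right) = 98 \left(-49\right) = -4802$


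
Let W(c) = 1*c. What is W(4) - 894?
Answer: -890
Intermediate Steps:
W(c) = c
W(4) - 894 = 4 - 894 = -890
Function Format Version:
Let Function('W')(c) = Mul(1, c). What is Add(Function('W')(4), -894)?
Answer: -890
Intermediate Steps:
Function('W')(c) = c
Add(Function('W')(4), -894) = Add(4, -894) = -890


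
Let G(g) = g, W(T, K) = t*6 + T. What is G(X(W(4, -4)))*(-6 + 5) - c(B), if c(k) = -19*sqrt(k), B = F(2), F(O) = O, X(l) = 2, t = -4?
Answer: -2 + 19*sqrt(2) ≈ 24.870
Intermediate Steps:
W(T, K) = -24 + T (W(T, K) = -4*6 + T = -24 + T)
B = 2
G(X(W(4, -4)))*(-6 + 5) - c(B) = 2*(-6 + 5) - (-19)*sqrt(2) = 2*(-1) + 19*sqrt(2) = -2 + 19*sqrt(2)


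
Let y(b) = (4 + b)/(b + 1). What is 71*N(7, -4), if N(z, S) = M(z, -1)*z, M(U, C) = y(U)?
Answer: 5467/8 ≈ 683.38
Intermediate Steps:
y(b) = (4 + b)/(1 + b)
M(U, C) = (4 + U)/(1 + U)
N(z, S) = z*(4 + z)/(1 + z) (N(z, S) = ((4 + z)/(1 + z))*z = z*(4 + z)/(1 + z))
71*N(7, -4) = 71*(7*(4 + 7)/(1 + 7)) = 71*(7*11/8) = 71*(7*(1/8)*11) = 71*(77/8) = 5467/8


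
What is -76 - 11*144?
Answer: -1660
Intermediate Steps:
-76 - 11*144 = -76 - 1584 = -1660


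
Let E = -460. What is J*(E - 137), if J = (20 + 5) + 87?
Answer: -66864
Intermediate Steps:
J = 112 (J = 25 + 87 = 112)
J*(E - 137) = 112*(-460 - 137) = 112*(-597) = -66864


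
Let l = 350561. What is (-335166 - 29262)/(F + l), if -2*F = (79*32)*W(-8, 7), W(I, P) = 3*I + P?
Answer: -364428/372049 ≈ -0.97952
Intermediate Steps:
W(I, P) = P + 3*I
F = 21488 (F = -79*32*(7 + 3*(-8))/2 = -1264*(7 - 24) = -1264*(-17) = -½*(-42976) = 21488)
(-335166 - 29262)/(F + l) = (-335166 - 29262)/(21488 + 350561) = -364428/372049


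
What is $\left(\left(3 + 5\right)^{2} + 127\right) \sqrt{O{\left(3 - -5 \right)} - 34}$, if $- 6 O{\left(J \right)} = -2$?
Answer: $\frac{191 i \sqrt{303}}{3} \approx 1108.2 i$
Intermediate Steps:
$O{\left(J \right)} = \frac{1}{3}$ ($O{\left(J \right)} = \left(- \frac{1}{6}\right) \left(-2\right) = \frac{1}{3}$)
$\left(\left(3 + 5\right)^{2} + 127\right) \sqrt{O{\left(3 - -5 \right)} - 34} = \left(\left(3 + 5\right)^{2} + 127\right) \sqrt{\frac{1}{3} - 34} = \left(8^{2} + 127\right) \sqrt{- \frac{101}{3}} = \left(64 + 127\right) \frac{i \sqrt{303}}{3} = 191 \frac{i \sqrt{303}}{3} = \frac{191 i \sqrt{303}}{3}$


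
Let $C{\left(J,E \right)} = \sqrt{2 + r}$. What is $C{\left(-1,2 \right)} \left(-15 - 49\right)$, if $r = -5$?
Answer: $- 64 i \sqrt{3} \approx - 110.85 i$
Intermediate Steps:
$C{\left(J,E \right)} = i \sqrt{3}$ ($C{\left(J,E \right)} = \sqrt{2 - 5} = \sqrt{-3} = i \sqrt{3}$)
$C{\left(-1,2 \right)} \left(-15 - 49\right) = i \sqrt{3} \left(-15 - 49\right) = i \sqrt{3} \left(-64\right) = - 64 i \sqrt{3}$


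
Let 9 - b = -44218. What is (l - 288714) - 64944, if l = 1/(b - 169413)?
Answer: -44273030389/125186 ≈ -3.5366e+5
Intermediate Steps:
b = 44227 (b = 9 - 1*(-44218) = 9 + 44218 = 44227)
l = -1/125186 (l = 1/(44227 - 169413) = 1/(-125186) = -1/125186 ≈ -7.9881e-6)
(l - 288714) - 64944 = (-1/125186 - 288714) - 64944 = -36142950805/125186 - 64944 = -44273030389/125186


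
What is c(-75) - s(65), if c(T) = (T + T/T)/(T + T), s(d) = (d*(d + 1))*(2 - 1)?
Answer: -321713/75 ≈ -4289.5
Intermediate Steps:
s(d) = d*(1 + d) (s(d) = (d*(1 + d))*1 = d*(1 + d))
c(T) = (1 + T)/(2*T) (c(T) = (T + 1)/((2*T)) = (1 + T)*(1/(2*T)) = (1 + T)/(2*T))
c(-75) - s(65) = (½)*(1 - 75)/(-75) - 65*(1 + 65) = (½)*(-1/75)*(-74) - 65*66 = 37/75 - 1*4290 = 37/75 - 4290 = -321713/75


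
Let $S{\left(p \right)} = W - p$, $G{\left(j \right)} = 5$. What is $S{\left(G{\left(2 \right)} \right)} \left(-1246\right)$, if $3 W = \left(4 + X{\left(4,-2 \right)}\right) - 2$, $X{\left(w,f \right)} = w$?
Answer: $3738$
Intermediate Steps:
$W = 2$ ($W = \frac{\left(4 + 4\right) - 2}{3} = \frac{8 - 2}{3} = \frac{1}{3} \cdot 6 = 2$)
$S{\left(p \right)} = 2 - p$
$S{\left(G{\left(2 \right)} \right)} \left(-1246\right) = \left(2 - 5\right) \left(-1246\right) = \left(-3\right) \left(-1246\right) = 3738$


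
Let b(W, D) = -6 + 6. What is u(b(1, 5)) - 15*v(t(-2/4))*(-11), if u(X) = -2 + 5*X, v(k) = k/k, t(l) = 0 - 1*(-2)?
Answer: 163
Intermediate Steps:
b(W, D) = 0
t(l) = 2 (t(l) = 0 + 2 = 2)
v(k) = 1
u(b(1, 5)) - 15*v(t(-2/4))*(-11) = (-2 + 5*0) - 15*1*(-11) = (-2 + 0) - 15*(-11) = -2 + 165 = 163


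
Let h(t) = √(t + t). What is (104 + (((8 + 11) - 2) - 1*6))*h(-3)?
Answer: 115*I*√6 ≈ 281.69*I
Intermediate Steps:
h(t) = √2*√t (h(t) = √(2*t) = √2*√t)
(104 + (((8 + 11) - 2) - 1*6))*h(-3) = (104 + (((8 + 11) - 2) - 1*6))*(√2*√(-3)) = (104 + ((19 - 2) - 6))*(√2*(I*√3)) = (104 + (17 - 6))*(I*√6) = (104 + 11)*(I*√6) = 115*(I*√6) = 115*I*√6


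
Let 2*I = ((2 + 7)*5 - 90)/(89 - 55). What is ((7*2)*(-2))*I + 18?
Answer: 621/17 ≈ 36.529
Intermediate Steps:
I = -45/68 (I = (((2 + 7)*5 - 90)/(89 - 55))/2 = ((9*5 - 90)/34)/2 = ((45 - 90)*(1/34))/2 = (-45*1/34)/2 = (½)*(-45/34) = -45/68 ≈ -0.66177)
((7*2)*(-2))*I + 18 = ((7*2)*(-2))*(-45/68) + 18 = (14*(-2))*(-45/68) + 18 = -28*(-45/68) + 18 = 315/17 + 18 = 621/17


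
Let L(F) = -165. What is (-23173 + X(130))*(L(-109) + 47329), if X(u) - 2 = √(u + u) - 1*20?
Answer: -1093780324 + 94328*√65 ≈ -1.0930e+9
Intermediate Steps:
X(u) = -18 + √2*√u (X(u) = 2 + (√(u + u) - 1*20) = 2 + (√(2*u) - 20) = 2 + (√2*√u - 20) = 2 + (-20 + √2*√u) = -18 + √2*√u)
(-23173 + X(130))*(L(-109) + 47329) = (-23173 + (-18 + √2*√130))*(-165 + 47329) = (-23173 + (-18 + 2*√65))*47164 = (-23191 + 2*√65)*47164 = -1093780324 + 94328*√65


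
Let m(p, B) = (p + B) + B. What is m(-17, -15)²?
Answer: 2209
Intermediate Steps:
m(p, B) = p + 2*B (m(p, B) = (B + p) + B = p + 2*B)
m(-17, -15)² = (-17 + 2*(-15))² = (-17 - 30)² = (-47)² = 2209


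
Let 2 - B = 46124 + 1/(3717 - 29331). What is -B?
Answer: 1181368907/25614 ≈ 46122.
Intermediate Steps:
B = -1181368907/25614 (B = 2 - (46124 + 1/(3717 - 29331)) = 2 - (46124 + 1/(-25614)) = 2 - (46124 - 1/25614) = 2 - 1*1181420135/25614 = 2 - 1181420135/25614 = -1181368907/25614 ≈ -46122.)
-B = -1*(-1181368907/25614) = 1181368907/25614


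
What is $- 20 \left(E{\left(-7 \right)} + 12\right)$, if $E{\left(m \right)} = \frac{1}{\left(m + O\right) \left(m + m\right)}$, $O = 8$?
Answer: $- \frac{1670}{7} \approx -238.57$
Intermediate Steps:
$E{\left(m \right)} = \frac{1}{2 m \left(8 + m\right)}$ ($E{\left(m \right)} = \frac{1}{\left(m + 8\right) \left(m + m\right)} = \frac{1}{\left(8 + m\right) 2 m} = \frac{1}{2 m \left(8 + m\right)}$)
$- 20 \left(E{\left(-7 \right)} + 12\right) = - 20 \left(\frac{1}{2 \left(-7\right) \left(8 - 7\right)} + 12\right) = - 20 \left(\frac{1}{2} \left(- \frac{1}{7}\right) 1^{-1} + 12\right) = - 20 \left(\frac{1}{2} \left(- \frac{1}{7}\right) 1 + 12\right) = - 20 \left(- \frac{1}{14} + 12\right) = \left(-20\right) \frac{167}{14} = - \frac{1670}{7}$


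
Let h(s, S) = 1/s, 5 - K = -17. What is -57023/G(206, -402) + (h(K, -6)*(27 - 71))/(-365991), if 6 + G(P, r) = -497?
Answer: 20869905799/184093473 ≈ 113.37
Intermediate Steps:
K = 22 (K = 5 - 1*(-17) = 5 + 17 = 22)
G(P, r) = -503 (G(P, r) = -6 - 497 = -503)
-57023/G(206, -402) + (h(K, -6)*(27 - 71))/(-365991) = -57023/(-503) + ((27 - 71)/22)/(-365991) = -57023*(-1/503) + ((1/22)*(-44))*(-1/365991) = 57023/503 - 2*(-1/365991) = 57023/503 + 2/365991 = 20869905799/184093473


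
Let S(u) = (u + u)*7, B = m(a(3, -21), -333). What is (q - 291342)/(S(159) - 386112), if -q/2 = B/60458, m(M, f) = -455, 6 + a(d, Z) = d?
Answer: 8806976863/11604489894 ≈ 0.75893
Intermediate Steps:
a(d, Z) = -6 + d
B = -455
q = 455/30229 (q = -(-910)/60458 = -2*(-455/60458) = 455/30229 ≈ 0.015052)
S(u) = 14*u (S(u) = (2*u)*7 = 14*u)
(q - 291342)/(S(159) - 386112) = (455/30229 - 291342)/(14*159 - 386112) = -8806976863/(30229*(2226 - 386112)) = -8806976863/30229/(-383886) = -8806976863/30229*(-1/383886) = 8806976863/11604489894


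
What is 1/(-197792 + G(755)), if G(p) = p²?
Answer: 1/372233 ≈ 2.6865e-6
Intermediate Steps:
1/(-197792 + G(755)) = 1/(-197792 + 755²) = 1/(-197792 + 570025) = 1/372233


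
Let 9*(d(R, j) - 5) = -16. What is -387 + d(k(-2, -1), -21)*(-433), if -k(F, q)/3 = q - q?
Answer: -16040/9 ≈ -1782.2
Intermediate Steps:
k(F, q) = 0 (k(F, q) = -3*(q - q) = -3*0 = 0)
d(R, j) = 29/9 (d(R, j) = 5 + (1/9)*(-16) = 5 - 16/9 = 29/9)
-387 + d(k(-2, -1), -21)*(-433) = -387 + (29/9)*(-433) = -387 - 12557/9 = -16040/9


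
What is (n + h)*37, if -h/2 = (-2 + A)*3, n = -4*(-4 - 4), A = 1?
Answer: 1406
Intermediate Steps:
n = 32 (n = -4*(-8) = 32)
h = 6 (h = -2*(-2 + 1)*3 = -(-2)*3 = -2*(-3) = 6)
(n + h)*37 = (32 + 6)*37 = 38*37 = 1406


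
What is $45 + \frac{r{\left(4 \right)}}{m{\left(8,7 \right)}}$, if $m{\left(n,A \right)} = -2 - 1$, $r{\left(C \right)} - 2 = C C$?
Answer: $39$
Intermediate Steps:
$r{\left(C \right)} = 2 + C^{2}$ ($r{\left(C \right)} = 2 + C C = 2 + C^{2}$)
$m{\left(n,A \right)} = -3$ ($m{\left(n,A \right)} = -2 - 1 = -3$)
$45 + \frac{r{\left(4 \right)}}{m{\left(8,7 \right)}} = 45 + \frac{2 + 4^{2}}{-3} = 45 + \left(2 + 16\right) \left(- \frac{1}{3}\right) = 45 + 18 \left(- \frac{1}{3}\right) = 45 - 6 = 39$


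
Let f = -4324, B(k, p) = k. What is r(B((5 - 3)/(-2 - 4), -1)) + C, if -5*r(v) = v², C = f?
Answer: -194581/45 ≈ -4324.0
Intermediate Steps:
C = -4324
r(v) = -v²/5
r(B((5 - 3)/(-2 - 4), -1)) + C = -(5 - 3)²/(-2 - 4)²/5 - 4324 = -(2/(-6))²/5 - 4324 = -(2*(-⅙))²/5 - 4324 = -(-⅓)²/5 - 4324 = -⅕*⅑ - 4324 = -1/45 - 4324 = -194581/45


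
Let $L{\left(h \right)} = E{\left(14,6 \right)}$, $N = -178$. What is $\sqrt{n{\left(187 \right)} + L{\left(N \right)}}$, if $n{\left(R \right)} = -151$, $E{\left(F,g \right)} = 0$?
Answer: $i \sqrt{151} \approx 12.288 i$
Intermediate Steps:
$L{\left(h \right)} = 0$
$\sqrt{n{\left(187 \right)} + L{\left(N \right)}} = \sqrt{-151 + 0} = \sqrt{-151} = i \sqrt{151}$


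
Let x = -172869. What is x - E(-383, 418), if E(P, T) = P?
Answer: -172486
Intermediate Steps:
x - E(-383, 418) = -172869 - 1*(-383) = -172869 + 383 = -172486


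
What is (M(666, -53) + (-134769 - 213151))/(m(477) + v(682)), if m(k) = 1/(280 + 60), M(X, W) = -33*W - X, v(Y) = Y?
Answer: -117924580/231881 ≈ -508.56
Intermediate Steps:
M(X, W) = -X - 33*W
m(k) = 1/340
(M(666, -53) + (-134769 - 213151))/(m(477) + v(682)) = ((-1*666 - 33*(-53)) + (-134769 - 213151))/(1/340 + 682) = ((-666 + 1749) - 347920)/(231881/340) = (1083 - 347920)*(340/231881) = -346837*340/231881 = -117924580/231881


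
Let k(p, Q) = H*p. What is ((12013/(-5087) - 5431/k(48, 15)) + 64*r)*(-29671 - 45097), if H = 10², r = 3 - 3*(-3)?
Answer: -87232885917719/1526100 ≈ -5.7161e+7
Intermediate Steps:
r = 12 (r = 3 + 9 = 12)
H = 100
k(p, Q) = 100*p
((12013/(-5087) - 5431/k(48, 15)) + 64*r)*(-29671 - 45097) = ((12013/(-5087) - 5431/(100*48)) + 64*12)*(-29671 - 45097) = ((12013*(-1/5087) - 5431/4800) + 768)*(-74768) = ((-12013/5087 - 5431*1/4800) + 768)*(-74768) = ((-12013/5087 - 5431/4800) + 768)*(-74768) = (-85289897/24417600 + 768)*(-74768) = (18667426903/24417600)*(-74768) = -87232885917719/1526100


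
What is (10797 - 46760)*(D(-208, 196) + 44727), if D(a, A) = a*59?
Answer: -1167179165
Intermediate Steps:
D(a, A) = 59*a
(10797 - 46760)*(D(-208, 196) + 44727) = (10797 - 46760)*(59*(-208) + 44727) = -35963*(-12272 + 44727) = -35963*32455 = -1167179165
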